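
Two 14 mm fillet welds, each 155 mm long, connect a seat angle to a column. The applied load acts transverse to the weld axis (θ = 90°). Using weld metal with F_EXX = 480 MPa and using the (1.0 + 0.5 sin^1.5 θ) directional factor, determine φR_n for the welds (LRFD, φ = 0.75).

φR_n ≈ 994 kN

t_e = 0.707 × 14 = 9.898 mm; A_we = 9.898 × 310 = 3068 mm².
Directional factor: 1.0 + 0.5 sin^1.5(90°) = 1.5.
F_nw = 0.6 × 480 × 1.5 = 432 MPa.
φR_n = 0.75 × 432 × 3068 × 10⁻³ = 994.2 kN.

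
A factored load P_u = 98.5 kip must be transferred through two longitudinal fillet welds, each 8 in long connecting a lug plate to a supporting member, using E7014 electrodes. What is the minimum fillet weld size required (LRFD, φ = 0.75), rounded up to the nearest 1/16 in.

E70XX → F_EXX = 70 ksi.
Total weld length L = 16 in.
Required throat t_e = P_u / (φ × 0.6 F_EXX × L) = 98.5 / (0.75 × 0.6 × 70 × 16) = 0.1954 in.
Required leg w = t_e / 0.707 = 0.2764 in → use 5/16 in.

w = 5/16 in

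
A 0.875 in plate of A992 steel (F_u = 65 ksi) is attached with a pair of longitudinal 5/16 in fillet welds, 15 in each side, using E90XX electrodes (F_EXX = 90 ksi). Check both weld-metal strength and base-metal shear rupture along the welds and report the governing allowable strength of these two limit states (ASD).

t_e = 0.707 × 0.3125 = 0.2209 in; L = 30 in.
Weld metal: R_n/Ω = (1/2.0) × 0.6 × 90 × 0.2209 × 30 = 179 kip.
Base metal (shear rupture): R_n/Ω = (1/2.0) × 0.6 × 65 × 0.875 × 30 = 511.9 kip.
Governing: weld metal.

R_n/Ω ≈ 179 kip (weld metal governs)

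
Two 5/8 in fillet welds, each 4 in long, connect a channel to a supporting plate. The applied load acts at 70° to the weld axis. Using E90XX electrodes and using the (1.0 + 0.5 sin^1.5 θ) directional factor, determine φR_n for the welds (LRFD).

φR_n ≈ 208 kips

E90XX → F_EXX = 90 ksi.
t_e = 0.707 × 0.625 = 0.4419 in; A_we = 0.4419 × 8 = 3.535 in².
Directional factor: 1.0 + 0.5 sin^1.5(70°) = 1.455.
F_nw = 0.6 × 90 × 1.455 = 78.59 ksi.
φR_n = 0.75 × 78.59 × 3.535 = 208.4 kips.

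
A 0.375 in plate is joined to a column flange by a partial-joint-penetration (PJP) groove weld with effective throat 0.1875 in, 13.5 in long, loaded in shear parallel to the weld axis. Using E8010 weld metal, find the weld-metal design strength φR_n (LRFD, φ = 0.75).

φR_n ≈ 91.1 kips

E80XX → F_EXX = 80 ksi.
Effective throat (given) t_e = 0.1875 in.
A_we = 0.1875 × 13.5 = 2.531 in².
F_nw = 0.6 F_EXX = 48 ksi.
φR_n = 0.75 × 48 × 2.531 = 91.12 kips.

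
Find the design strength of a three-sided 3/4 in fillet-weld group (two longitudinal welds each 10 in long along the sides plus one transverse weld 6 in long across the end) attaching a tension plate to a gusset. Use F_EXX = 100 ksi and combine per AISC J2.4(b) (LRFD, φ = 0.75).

φR_n ≈ 620 kips

t_e = 0.707 × 0.75 = 0.5302 in.
R_nwl = 0.6 × 100 × 0.5302 × 20 = 636.3 kips (longitudinal, 2 welds).
R_nwt = 0.6 × 100 × 0.5302 × 6 = 190.9 kips (transverse, base value).
(i) R_nwl + R_nwt = 827.2 kips; (ii) 0.85 R_nwl + 1.5 R_nwt = 827.2 kips.
R_n = max = 827.2 kips [governs: (ii)]; φR_n = 620.4 kips.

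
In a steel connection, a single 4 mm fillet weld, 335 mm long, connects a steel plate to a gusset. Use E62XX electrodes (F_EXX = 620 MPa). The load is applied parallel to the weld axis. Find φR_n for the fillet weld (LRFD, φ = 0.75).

Effective throat t_e = 0.707 × 4 = 2.828 mm.
Total length L = 335 mm; A_we = 2.828 × 335 = 947.4 mm².
F_nw = 0.6 F_EXX = 0.6 × 620 = 372 MPa.
φR_n = 0.75 × 372 × 947.4 × 10⁻³ = 264.3 kN.

φR_n ≈ 264 kN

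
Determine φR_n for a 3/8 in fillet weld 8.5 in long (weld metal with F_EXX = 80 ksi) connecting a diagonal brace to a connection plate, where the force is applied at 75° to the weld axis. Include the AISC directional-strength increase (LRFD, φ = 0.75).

t_e = 0.707 × 0.375 = 0.2651 in; A_we = 0.2651 × 8.5 = 2.254 in².
Directional factor: 1.0 + 0.5 sin^1.5(75°) = 1.475.
F_nw = 0.6 × 80 × 1.475 = 70.78 ksi.
φR_n = 0.75 × 70.78 × 2.254 = 119.6 kips.

φR_n ≈ 120 kips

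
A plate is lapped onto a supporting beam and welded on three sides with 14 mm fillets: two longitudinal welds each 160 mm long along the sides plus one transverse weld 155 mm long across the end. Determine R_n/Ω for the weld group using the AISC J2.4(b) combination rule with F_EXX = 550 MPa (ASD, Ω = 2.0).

R_n/Ω ≈ 824 kN

t_e = 0.707 × 14 = 9.898 mm.
R_nwl = 0.6 × 550 × 9.898 × 320 × 10⁻³ = 1045 kN (longitudinal, 2 welds).
R_nwt = 0.6 × 550 × 9.898 × 155 × 10⁻³ = 506.3 kN (transverse, base value).
(i) R_nwl + R_nwt = 1552 kN; (ii) 0.85 R_nwl + 1.5 R_nwt = 1648 kN.
R_n = max = 1648 kN [governs: (ii)]; R_n/Ω = 823.9 kN.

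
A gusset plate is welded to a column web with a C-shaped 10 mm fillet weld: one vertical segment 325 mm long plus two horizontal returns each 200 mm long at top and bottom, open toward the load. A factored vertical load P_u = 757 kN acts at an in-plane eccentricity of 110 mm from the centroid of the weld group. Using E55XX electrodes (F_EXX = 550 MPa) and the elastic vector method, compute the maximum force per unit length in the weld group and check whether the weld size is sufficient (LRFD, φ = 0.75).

Total weld length L_w = 725 mm. Treat welds as unit-width lines.
Centroid: x̄ = 2×200×100 / 725 = 55.17 mm from the vertical weld.
Polar moment about centroid: J = I_x + I_y = [325³/12 + 2×200×162.5²] + [325×55.17² + 2(200³/12 + 200×44.83²)] = 16550000 mm³.
Direct shear f_v = P/L_w = 757×10³ / 725 = 1044 N/mm (vertical).
Torsion M = P·e = 757×10³ × 110 = 83270000 N·mm.
Critical point at (x, y) = (144.8, 162.5) from centroid. f_tx = M·y/J = 817.6 N/mm; f_ty = M·x/J = 728.7 N/mm.
Resultant f_max = √[f_tx² + (f_v + f_ty)²] = √[817.6² + (1044 + 728.7)²] = 1952 N/mm.
Capacity per unit length: φr_n = 0.75 × 0.6 × 550 × (0.707 × 10) = 1750 N/mm.
1952 > 1750 → NOT adequate.

f_max ≈ 1950 N/mm; NOT adequate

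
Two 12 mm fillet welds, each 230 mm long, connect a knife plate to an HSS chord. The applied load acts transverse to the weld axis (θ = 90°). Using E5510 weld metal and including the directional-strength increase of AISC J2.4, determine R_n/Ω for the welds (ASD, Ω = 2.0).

R_n/Ω ≈ 966 kN

E55XX → F_EXX = 550 MPa.
t_e = 0.707 × 12 = 8.484 mm; A_we = 8.484 × 460 = 3903 mm².
Directional factor: 1.0 + 0.5 sin^1.5(90°) = 1.5.
F_nw = 0.6 × 550 × 1.5 = 495 MPa.
R_n/Ω = (495 × 3903) / 2.0 × 10⁻³ = 965.9 kN.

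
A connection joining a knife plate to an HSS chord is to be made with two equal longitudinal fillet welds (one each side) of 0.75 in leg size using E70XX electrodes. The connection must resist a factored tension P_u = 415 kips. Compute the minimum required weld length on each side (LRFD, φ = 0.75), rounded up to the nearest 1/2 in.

L = 12.5 in on each side

E70XX → F_EXX = 70 ksi.
Throat t_e = 0.707 × 0.75 = 0.5302 in.
φr_n = 0.75 × 0.6 × 70 × 0.5302 = 16.7 kips/in.
L_req = P_u / φr_n = 415 / 16.7 = 24.85 in total.
Per side: 24.85 / 2 = 12.42 in.
Round up → use L = 12.5 in on each side.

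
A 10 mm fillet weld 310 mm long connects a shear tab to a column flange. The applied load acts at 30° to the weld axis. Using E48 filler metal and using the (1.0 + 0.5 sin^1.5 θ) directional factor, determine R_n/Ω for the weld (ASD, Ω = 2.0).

E48XX → F_EXX = 480 MPa.
t_e = 0.707 × 10 = 7.07 mm; A_we = 7.07 × 310 = 2192 mm².
Directional factor: 1.0 + 0.5 sin^1.5(30°) = 1.177.
F_nw = 0.6 × 480 × 1.177 = 338.9 MPa.
R_n/Ω = (338.9 × 2192) / 2.0 × 10⁻³ = 371.4 kN.

R_n/Ω ≈ 371 kN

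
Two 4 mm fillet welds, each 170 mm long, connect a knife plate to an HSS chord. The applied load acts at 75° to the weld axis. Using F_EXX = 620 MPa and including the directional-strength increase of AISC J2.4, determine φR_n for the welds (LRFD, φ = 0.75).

t_e = 0.707 × 4 = 2.828 mm; A_we = 2.828 × 340 = 961.5 mm².
Directional factor: 1.0 + 0.5 sin^1.5(75°) = 1.475.
F_nw = 0.6 × 620 × 1.475 = 548.6 MPa.
φR_n = 0.75 × 548.6 × 961.5 × 10⁻³ = 395.6 kN.

φR_n ≈ 396 kN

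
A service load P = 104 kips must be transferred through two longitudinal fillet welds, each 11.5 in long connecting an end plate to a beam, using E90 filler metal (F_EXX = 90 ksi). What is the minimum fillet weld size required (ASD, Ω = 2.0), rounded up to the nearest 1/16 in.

w = 1/4 in

Total weld length L = 23 in.
Required throat t_e = P × Ω / (0.6 F_EXX × L) = 104 × 2.0 / (0.6 × 90 × 23) = 0.1675 in.
Required leg w = t_e / 0.707 = 0.2369 in → use 1/4 in.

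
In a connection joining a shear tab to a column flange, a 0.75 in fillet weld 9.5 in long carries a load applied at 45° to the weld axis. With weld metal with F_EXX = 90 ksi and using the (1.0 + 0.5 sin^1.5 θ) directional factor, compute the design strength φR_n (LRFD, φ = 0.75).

t_e = 0.707 × 0.75 = 0.5302 in; A_we = 0.5302 × 9.5 = 5.037 in².
Directional factor: 1.0 + 0.5 sin^1.5(45°) = 1.297.
F_nw = 0.6 × 90 × 1.297 = 70.05 ksi.
φR_n = 0.75 × 70.05 × 5.037 = 264.7 kip.

φR_n ≈ 265 kip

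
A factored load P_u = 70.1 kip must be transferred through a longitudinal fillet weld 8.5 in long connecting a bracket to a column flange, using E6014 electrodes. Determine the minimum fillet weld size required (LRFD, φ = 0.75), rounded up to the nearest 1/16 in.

w = 7/16 in

E60XX → F_EXX = 60 ksi.
Total weld length L = 8.5 in.
Required throat t_e = P_u / (φ × 0.6 F_EXX × L) = 70.1 / (0.75 × 0.6 × 60 × 8.5) = 0.3054 in.
Required leg w = t_e / 0.707 = 0.432 in → use 7/16 in.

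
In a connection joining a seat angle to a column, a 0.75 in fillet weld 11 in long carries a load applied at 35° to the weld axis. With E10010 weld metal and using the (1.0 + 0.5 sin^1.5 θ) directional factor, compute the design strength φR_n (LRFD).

φR_n ≈ 319 kips

E100XX → F_EXX = 100 ksi.
t_e = 0.707 × 0.75 = 0.5302 in; A_we = 0.5302 × 11 = 5.833 in².
Directional factor: 1.0 + 0.5 sin^1.5(35°) = 1.217.
F_nw = 0.6 × 100 × 1.217 = 73.03 ksi.
φR_n = 0.75 × 73.03 × 5.833 = 319.5 kips.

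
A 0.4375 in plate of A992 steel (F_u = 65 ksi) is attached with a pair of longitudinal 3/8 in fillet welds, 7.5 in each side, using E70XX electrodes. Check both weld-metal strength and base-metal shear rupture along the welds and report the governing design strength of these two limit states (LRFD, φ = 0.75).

φR_n ≈ 125 kip (weld metal governs)

E70XX → F_EXX = 70 ksi.
t_e = 0.707 × 0.375 = 0.2651 in; L = 15 in.
Weld metal: φR_n = 0.75 × 0.6 × 70 × 0.2651 × 15 = 125.3 kip.
Base metal (shear rupture): φR_n = 0.75 × 0.6 × 65 × 0.4375 × 15 = 192 kip.
Governing: weld metal.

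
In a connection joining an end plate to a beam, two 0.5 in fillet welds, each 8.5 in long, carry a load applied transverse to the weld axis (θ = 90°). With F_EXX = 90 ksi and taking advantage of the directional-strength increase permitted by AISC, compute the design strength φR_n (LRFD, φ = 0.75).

t_e = 0.707 × 0.5 = 0.3535 in; A_we = 0.3535 × 17 = 6.01 in².
Directional factor: 1.0 + 0.5 sin^1.5(90°) = 1.5.
F_nw = 0.6 × 90 × 1.5 = 81 ksi.
φR_n = 0.75 × 81 × 6.01 = 365.1 kip.

φR_n ≈ 365 kip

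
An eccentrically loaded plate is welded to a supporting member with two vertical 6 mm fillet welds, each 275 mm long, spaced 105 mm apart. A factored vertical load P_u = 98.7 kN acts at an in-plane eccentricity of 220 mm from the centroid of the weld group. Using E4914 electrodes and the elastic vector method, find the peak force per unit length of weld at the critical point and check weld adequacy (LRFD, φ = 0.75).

f_max ≈ 725 N/mm; adequate

E49XX → F_EXX = 490 MPa.
Total weld length L_w = 550 mm. Treat welds as unit-width lines.
Polar moment about centroid: J = 2[d³/12 + d(b/2)²] = 2[275³/12 + 275×52.5²] = 4982000 mm³.
Direct shear f_v = P/L_w = 98.7×10³ / 550 = 179.5 N/mm (vertical).
Torsion M = P·e = 98.7×10³ × 220 = 21714000 N·mm.
Critical point at (x, y) = (52.5, 137.5) from centroid. f_tx = M·y/J = 599.3 N/mm; f_ty = M·x/J = 228.8 N/mm.
Resultant f_max = √[f_tx² + (f_v + f_ty)²] = √[599.3² + (179.5 + 228.8)²] = 725.1 N/mm.
Capacity per unit length: φr_n = 0.75 × 0.6 × 490 × (0.707 × 6) = 935.4 N/mm.
725.1 ≤ 935.4 → adequate.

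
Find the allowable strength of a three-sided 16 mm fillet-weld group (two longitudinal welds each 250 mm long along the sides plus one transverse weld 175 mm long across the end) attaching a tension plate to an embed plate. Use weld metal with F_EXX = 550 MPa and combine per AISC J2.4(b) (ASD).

R_n/Ω ≈ 1280 kN

t_e = 0.707 × 16 = 11.31 mm.
R_nwl = 0.6 × 550 × 11.31 × 500 × 10⁻³ = 1866 kN (longitudinal, 2 welds).
R_nwt = 0.6 × 550 × 11.31 × 175 × 10⁻³ = 653.3 kN (transverse, base value).
(i) R_nwl + R_nwt = 2520 kN; (ii) 0.85 R_nwl + 1.5 R_nwt = 2566 kN.
R_n = max = 2566 kN [governs: (ii)]; R_n/Ω = 1283 kN.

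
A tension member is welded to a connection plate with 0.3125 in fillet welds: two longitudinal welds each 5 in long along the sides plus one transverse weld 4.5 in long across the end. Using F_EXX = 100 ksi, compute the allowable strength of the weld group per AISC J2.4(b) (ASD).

R_n/Ω ≈ 101 kip

t_e = 0.707 × 0.3125 = 0.2209 in.
R_nwl = 0.6 × 100 × 0.2209 × 10 = 132.6 kip (longitudinal, 2 welds).
R_nwt = 0.6 × 100 × 0.2209 × 4.5 = 59.65 kip (transverse, base value).
(i) R_nwl + R_nwt = 192.2 kip; (ii) 0.85 R_nwl + 1.5 R_nwt = 202.2 kip.
R_n = max = 202.2 kip [governs: (ii)]; R_n/Ω = 101.1 kip.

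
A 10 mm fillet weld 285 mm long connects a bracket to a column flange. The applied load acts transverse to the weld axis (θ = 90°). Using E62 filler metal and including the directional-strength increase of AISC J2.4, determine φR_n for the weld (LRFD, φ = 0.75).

φR_n ≈ 843 kN

E62XX → F_EXX = 620 MPa.
t_e = 0.707 × 10 = 7.07 mm; A_we = 7.07 × 285 = 2015 mm².
Directional factor: 1.0 + 0.5 sin^1.5(90°) = 1.5.
F_nw = 0.6 × 620 × 1.5 = 558 MPa.
φR_n = 0.75 × 558 × 2015 × 10⁻³ = 843.3 kN.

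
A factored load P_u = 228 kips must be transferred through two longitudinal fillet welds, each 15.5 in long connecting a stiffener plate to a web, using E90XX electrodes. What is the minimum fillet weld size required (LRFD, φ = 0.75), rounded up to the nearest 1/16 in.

E90XX → F_EXX = 90 ksi.
Total weld length L = 31 in.
Required throat t_e = P_u / (φ × 0.6 F_EXX × L) = 228 / (0.75 × 0.6 × 90 × 31) = 0.1816 in.
Required leg w = t_e / 0.707 = 0.2569 in → use 5/16 in.

w = 5/16 in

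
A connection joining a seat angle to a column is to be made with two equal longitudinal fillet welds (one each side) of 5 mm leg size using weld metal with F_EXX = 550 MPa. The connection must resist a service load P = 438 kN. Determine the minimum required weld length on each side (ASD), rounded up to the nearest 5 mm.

L = 380 mm on each side

Throat t_e = 0.707 × 5 = 3.535 mm.
r_n/Ω = (0.6 × 550 × 3.535) / 2.0 = 583.3 N/mm = 0.5833 kN/mm.
L_req = P / (r_n/Ω) = 438 / 0.5833 = 750.9 mm total.
Per side: 750.9 / 2 = 375.5 mm.
Round up → use L = 380 mm on each side.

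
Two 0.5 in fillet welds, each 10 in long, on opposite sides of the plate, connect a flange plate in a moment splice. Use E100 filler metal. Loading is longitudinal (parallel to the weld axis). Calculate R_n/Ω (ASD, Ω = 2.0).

E100XX → F_EXX = 100 ksi.
Effective throat t_e = 0.707 × 0.5 = 0.3535 in.
Total length L = 20 in; A_we = 0.3535 × 20 = 7.07 in².
F_nw = 0.6 F_EXX = 0.6 × 100 = 60 ksi.
R_n = 60 × 7.07 = 424.2 kip; R_n/Ω = 424.2/2.0 = 212.1 kip.

R_n/Ω ≈ 212 kip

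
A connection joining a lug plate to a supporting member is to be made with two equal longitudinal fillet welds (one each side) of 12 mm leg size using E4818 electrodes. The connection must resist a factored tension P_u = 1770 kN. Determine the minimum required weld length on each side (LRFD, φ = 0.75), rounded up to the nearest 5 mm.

E48XX → F_EXX = 480 MPa.
Throat t_e = 0.707 × 12 = 8.484 mm.
φr_n = 0.75 × 0.6 × 480 × 8.484 × 10⁻³ = 1.833 kN/mm.
L_req = P_u / φr_n = 1770 / 1.833 = 965.9 mm total.
Per side: 965.9 / 2 = 482.9 mm.
Round up → use L = 485 mm on each side.

L = 485 mm on each side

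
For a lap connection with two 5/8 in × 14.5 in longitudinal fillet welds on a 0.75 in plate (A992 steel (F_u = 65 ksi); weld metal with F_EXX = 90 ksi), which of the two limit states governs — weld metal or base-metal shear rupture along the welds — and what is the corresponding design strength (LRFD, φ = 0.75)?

t_e = 0.707 × 0.625 = 0.4419 in; L = 29 in.
Weld metal: φR_n = 0.75 × 0.6 × 90 × 0.4419 × 29 = 519 kip.
Base metal (shear rupture): φR_n = 0.75 × 0.6 × 65 × 0.75 × 29 = 636.2 kip.
Governing: weld metal.

φR_n ≈ 519 kip (weld metal governs)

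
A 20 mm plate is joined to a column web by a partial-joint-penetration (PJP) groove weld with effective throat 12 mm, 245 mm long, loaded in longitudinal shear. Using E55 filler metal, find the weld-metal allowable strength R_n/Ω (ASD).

R_n/Ω ≈ 485 kN

E55XX → F_EXX = 550 MPa.
Effective throat (given) t_e = 12 mm.
A_we = 12 × 245 = 2940 mm².
F_nw = 0.6 F_EXX = 330 MPa.
R_n/Ω = (330 × 2940) / 2.0 × 10⁻³ = 485.1 kN.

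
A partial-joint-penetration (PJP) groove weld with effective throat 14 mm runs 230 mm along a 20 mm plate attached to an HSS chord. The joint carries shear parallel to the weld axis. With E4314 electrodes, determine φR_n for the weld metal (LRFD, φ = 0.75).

E43XX → F_EXX = 430 MPa.
Effective throat (given) t_e = 14 mm.
A_we = 14 × 230 = 3220 mm².
F_nw = 0.6 F_EXX = 258 MPa.
φR_n = 0.75 × 258 × 3220 × 10⁻³ = 623.1 kN.

φR_n ≈ 623 kN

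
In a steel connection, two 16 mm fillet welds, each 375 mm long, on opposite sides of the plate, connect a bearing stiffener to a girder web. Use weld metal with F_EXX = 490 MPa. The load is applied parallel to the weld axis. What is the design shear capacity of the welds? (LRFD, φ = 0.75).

φR_n ≈ 1870 kN

Effective throat t_e = 0.707 × 16 = 11.31 mm.
Total length L = 750 mm; A_we = 11.31 × 750 = 8484 mm².
F_nw = 0.6 F_EXX = 0.6 × 490 = 294 MPa.
φR_n = 0.75 × 294 × 8484 × 10⁻³ = 1871 kN.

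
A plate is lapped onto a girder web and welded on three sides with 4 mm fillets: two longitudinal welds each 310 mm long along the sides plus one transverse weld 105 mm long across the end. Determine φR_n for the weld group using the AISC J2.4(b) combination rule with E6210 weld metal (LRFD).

E62XX → F_EXX = 620 MPa.
t_e = 0.707 × 4 = 2.828 mm.
R_nwl = 0.6 × 620 × 2.828 × 620 × 10⁻³ = 652.2 kN (longitudinal, 2 welds).
R_nwt = 0.6 × 620 × 2.828 × 105 × 10⁻³ = 110.5 kN (transverse, base value).
(i) R_nwl + R_nwt = 762.7 kN; (ii) 0.85 R_nwl + 1.5 R_nwt = 720.1 kN.
R_n = max = 762.7 kN [governs: (i)]; φR_n = 572 kN.

φR_n ≈ 572 kN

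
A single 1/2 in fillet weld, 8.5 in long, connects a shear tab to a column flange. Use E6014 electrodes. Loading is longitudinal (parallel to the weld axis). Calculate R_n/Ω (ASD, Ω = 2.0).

E60XX → F_EXX = 60 ksi.
Effective throat t_e = 0.707 × 0.5 = 0.3535 in.
Total length L = 8.5 in; A_we = 0.3535 × 8.5 = 3.005 in².
F_nw = 0.6 F_EXX = 0.6 × 60 = 36 ksi.
R_n = 36 × 3.005 = 108.2 kips; R_n/Ω = 108.2/2.0 = 54.09 kips.

R_n/Ω ≈ 54.1 kips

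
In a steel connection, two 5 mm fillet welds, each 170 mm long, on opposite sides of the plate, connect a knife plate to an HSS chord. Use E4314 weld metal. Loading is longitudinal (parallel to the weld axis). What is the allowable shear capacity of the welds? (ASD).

E43XX → F_EXX = 430 MPa.
Effective throat t_e = 0.707 × 5 = 3.535 mm.
Total length L = 340 mm; A_we = 3.535 × 340 = 1202 mm².
F_nw = 0.6 F_EXX = 0.6 × 430 = 258 MPa.
R_n = 258 × 1202 × 10⁻³ = 310.1 kN; R_n/Ω = 310.1/2.0 = 155 kN.

R_n/Ω ≈ 155 kN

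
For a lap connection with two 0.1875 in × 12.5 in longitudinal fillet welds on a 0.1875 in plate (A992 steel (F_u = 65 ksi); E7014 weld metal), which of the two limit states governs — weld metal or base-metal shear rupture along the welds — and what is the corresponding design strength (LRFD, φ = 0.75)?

φR_n ≈ 104 kip (weld metal governs)

E70XX → F_EXX = 70 ksi.
t_e = 0.707 × 0.1875 = 0.1326 in; L = 25 in.
Weld metal: φR_n = 0.75 × 0.6 × 70 × 0.1326 × 25 = 104.4 kip.
Base metal (shear rupture): φR_n = 0.75 × 0.6 × 65 × 0.1875 × 25 = 137.1 kip.
Governing: weld metal.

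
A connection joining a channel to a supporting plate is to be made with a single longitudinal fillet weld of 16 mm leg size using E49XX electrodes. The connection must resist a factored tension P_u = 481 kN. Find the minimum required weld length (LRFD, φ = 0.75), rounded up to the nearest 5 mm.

L = 195 mm

E49XX → F_EXX = 490 MPa.
Throat t_e = 0.707 × 16 = 11.31 mm.
φr_n = 0.75 × 0.6 × 490 × 11.31 × 10⁻³ = 2.494 kN/mm.
L_req = P_u / φr_n = 481 / 2.494 = 192.8 mm total.
Round up → use L = 195 mm.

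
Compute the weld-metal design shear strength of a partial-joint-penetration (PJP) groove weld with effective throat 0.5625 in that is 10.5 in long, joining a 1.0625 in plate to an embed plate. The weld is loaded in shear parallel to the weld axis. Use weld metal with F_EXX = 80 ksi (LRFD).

φR_n ≈ 213 kips

Effective throat (given) t_e = 0.5625 in.
A_we = 0.5625 × 10.5 = 5.906 in².
F_nw = 0.6 F_EXX = 48 ksi.
φR_n = 0.75 × 48 × 5.906 = 212.6 kips.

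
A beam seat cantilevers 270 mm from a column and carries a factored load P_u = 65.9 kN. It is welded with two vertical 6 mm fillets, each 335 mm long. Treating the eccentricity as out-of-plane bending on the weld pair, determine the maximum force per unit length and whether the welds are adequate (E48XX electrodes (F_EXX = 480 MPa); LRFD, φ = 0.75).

f_max ≈ 486 N/mm; adequate

L_w = 2 × 335 = 670 mm; section modulus (unit throat) S = 2 × L²/6 = 37410 mm².
Direct shear f_v = P/L_w = 65.9×10³/670 = 98.36 N/mm.
Moment M = P × e = 65.9×10³ × 270 = 17793000 N·mm; bending f_b = M/S = 475.6 N/mm.
f_max = √(f_v² + f_b²) = √(98.36² + 475.6²) = 485.7 N/mm.
φr_n = 0.75 × 0.6 × 480 × (0.707 × 6) = 916.3 N/mm → adequate.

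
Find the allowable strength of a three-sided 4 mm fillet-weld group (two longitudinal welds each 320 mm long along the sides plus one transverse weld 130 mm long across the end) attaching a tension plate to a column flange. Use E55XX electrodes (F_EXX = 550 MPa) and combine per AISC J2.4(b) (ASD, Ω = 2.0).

t_e = 0.707 × 4 = 2.828 mm.
R_nwl = 0.6 × 550 × 2.828 × 640 × 10⁻³ = 597.3 kN (longitudinal, 2 welds).
R_nwt = 0.6 × 550 × 2.828 × 130 × 10⁻³ = 121.3 kN (transverse, base value).
(i) R_nwl + R_nwt = 718.6 kN; (ii) 0.85 R_nwl + 1.5 R_nwt = 689.7 kN.
R_n = max = 718.6 kN [governs: (i)]; R_n/Ω = 359.3 kN.

R_n/Ω ≈ 359 kN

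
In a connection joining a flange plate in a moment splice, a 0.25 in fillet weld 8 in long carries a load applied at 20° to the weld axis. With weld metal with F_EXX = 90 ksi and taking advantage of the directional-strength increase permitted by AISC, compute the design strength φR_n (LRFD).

t_e = 0.707 × 0.25 = 0.1767 in; A_we = 0.1767 × 8 = 1.414 in².
Directional factor: 1.0 + 0.5 sin^1.5(20°) = 1.1.
F_nw = 0.6 × 90 × 1.1 = 59.4 ksi.
φR_n = 0.75 × 59.4 × 1.414 = 62.99 kip.

φR_n ≈ 63 kip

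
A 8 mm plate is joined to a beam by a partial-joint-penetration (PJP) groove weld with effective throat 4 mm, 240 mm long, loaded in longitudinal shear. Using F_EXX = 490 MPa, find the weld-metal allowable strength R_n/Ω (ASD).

Effective throat (given) t_e = 4 mm.
A_we = 4 × 240 = 960 mm².
F_nw = 0.6 F_EXX = 294 MPa.
R_n/Ω = (294 × 960) / 2.0 × 10⁻³ = 141.1 kN.

R_n/Ω ≈ 141 kN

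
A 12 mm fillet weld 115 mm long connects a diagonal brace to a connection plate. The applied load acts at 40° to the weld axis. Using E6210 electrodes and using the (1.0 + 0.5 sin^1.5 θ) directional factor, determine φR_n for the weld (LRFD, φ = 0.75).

E62XX → F_EXX = 620 MPa.
t_e = 0.707 × 12 = 8.484 mm; A_we = 8.484 × 115 = 975.7 mm².
Directional factor: 1.0 + 0.5 sin^1.5(40°) = 1.258.
F_nw = 0.6 × 620 × 1.258 = 467.9 MPa.
φR_n = 0.75 × 467.9 × 975.7 × 10⁻³ = 342.4 kN.

φR_n ≈ 342 kN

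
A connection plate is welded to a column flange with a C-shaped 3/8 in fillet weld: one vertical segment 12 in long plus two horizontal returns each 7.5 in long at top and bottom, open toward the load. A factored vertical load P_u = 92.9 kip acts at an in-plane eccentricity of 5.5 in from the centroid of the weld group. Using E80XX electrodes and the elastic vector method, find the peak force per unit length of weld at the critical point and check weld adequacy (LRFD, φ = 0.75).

E80XX → F_EXX = 80 ksi.
Total weld length L_w = 27 in. Treat welds as unit-width lines.
Centroid: x̄ = 2×7.5×3.75 / 27 = 2.083 in from the vertical weld.
Polar moment about centroid: J = I_x + I_y = [12³/12 + 2×7.5×6²] + [12×2.083² + 2(7.5³/12 + 7.5×1.667²)] = 848.1 in³.
Direct shear f_v = P/L_w = 92.9 / 27 = 3.441 kip/in (vertical).
Torsion M = P·e = 92.9 × 5.5 = 510.95 kip·in.
Critical point at (x, y) = (5.417, 6) from centroid. f_tx = M·y/J = 3.615 kip/in; f_ty = M·x/J = 3.263 kip/in.
Resultant f_max = √[f_tx² + (f_v + f_ty)²] = √[3.615² + (3.441 + 3.263)²] = 7.617 kip/in.
Capacity per unit length: φr_n = 0.75 × 0.6 × 80 × (0.707 × 0.375) = 9.544 kip/in.
7.617 ≤ 9.544 → adequate.

f_max ≈ 7.62 kip/in; adequate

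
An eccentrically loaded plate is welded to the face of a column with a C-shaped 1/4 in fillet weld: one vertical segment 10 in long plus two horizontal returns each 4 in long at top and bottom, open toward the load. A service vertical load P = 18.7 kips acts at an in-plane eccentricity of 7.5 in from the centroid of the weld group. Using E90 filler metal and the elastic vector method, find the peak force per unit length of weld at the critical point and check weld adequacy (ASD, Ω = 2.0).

f_max ≈ 3.32 kip/in; adequate

E90XX → F_EXX = 90 ksi.
Total weld length L_w = 18 in. Treat welds as unit-width lines.
Centroid: x̄ = 2×4×2 / 18 = 0.8889 in from the vertical weld.
Polar moment about centroid: J = I_x + I_y = [10³/12 + 2×4×5²] + [10×0.8889² + 2(4³/12 + 4×1.111²)] = 311.8 in³.
Direct shear f_v = P/L_w = 18.7 / 18 = 1.039 kip/in (vertical).
Torsion M = P·e = 18.7 × 7.5 = 140.25 kip·in.
Critical point at (x, y) = (3.111, 5) from centroid. f_tx = M·y/J = 2.249 kip/in; f_ty = M·x/J = 1.4 kip/in.
Resultant f_max = √[f_tx² + (f_v + f_ty)²] = √[2.249² + (1.039 + 1.4)²] = 3.317 kip/in.
Capacity per unit length: r_n/Ω = (1/2.0) × 0.6 × 90 × (0.707 × 0.25) = 4.772 kip/in.
3.317 ≤ 4.772 → adequate.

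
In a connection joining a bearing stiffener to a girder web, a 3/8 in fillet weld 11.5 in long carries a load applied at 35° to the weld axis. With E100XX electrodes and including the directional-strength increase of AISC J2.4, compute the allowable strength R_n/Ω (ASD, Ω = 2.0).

R_n/Ω ≈ 111 kip

E100XX → F_EXX = 100 ksi.
t_e = 0.707 × 0.375 = 0.2651 in; A_we = 0.2651 × 11.5 = 3.049 in².
Directional factor: 1.0 + 0.5 sin^1.5(35°) = 1.217.
F_nw = 0.6 × 100 × 1.217 = 73.03 ksi.
R_n/Ω = (73.03 × 3.049) / 2.0 = 111.3 kip.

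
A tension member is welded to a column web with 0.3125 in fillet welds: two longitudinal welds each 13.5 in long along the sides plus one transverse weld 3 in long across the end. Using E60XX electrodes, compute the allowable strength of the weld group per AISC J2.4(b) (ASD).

R_n/Ω ≈ 119 kip

E60XX → F_EXX = 60 ksi.
t_e = 0.707 × 0.3125 = 0.2209 in.
R_nwl = 0.6 × 60 × 0.2209 × 27 = 214.8 kip (longitudinal, 2 welds).
R_nwt = 0.6 × 60 × 0.2209 × 3 = 23.86 kip (transverse, base value).
(i) R_nwl + R_nwt = 238.6 kip; (ii) 0.85 R_nwl + 1.5 R_nwt = 218.3 kip.
R_n = max = 238.6 kip [governs: (i)]; R_n/Ω = 119.3 kip.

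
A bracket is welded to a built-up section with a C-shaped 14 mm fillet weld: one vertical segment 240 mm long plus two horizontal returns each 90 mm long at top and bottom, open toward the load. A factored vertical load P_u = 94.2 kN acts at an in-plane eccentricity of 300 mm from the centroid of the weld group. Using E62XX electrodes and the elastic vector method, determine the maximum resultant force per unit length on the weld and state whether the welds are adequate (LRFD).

E62XX → F_EXX = 620 MPa.
Total weld length L_w = 420 mm. Treat welds as unit-width lines.
Centroid: x̄ = 2×90×45 / 420 = 19.29 mm from the vertical weld.
Polar moment about centroid: J = I_x + I_y = [240³/12 + 2×90×120²] + [240×19.29² + 2(90³/12 + 90×25.71²)] = 4074000 mm³.
Direct shear f_v = P/L_w = 94.2×10³ / 420 = 224.3 N/mm (vertical).
Torsion M = P·e = 94.2×10³ × 300 = 28260000 N·mm.
Critical point at (x, y) = (70.71, 120) from centroid. f_tx = M·y/J = 832.4 N/mm; f_ty = M·x/J = 490.5 N/mm.
Resultant f_max = √[f_tx² + (f_v + f_ty)²] = √[832.4² + (224.3 + 490.5)²] = 1097 N/mm.
Capacity per unit length: φr_n = 0.75 × 0.6 × 620 × (0.707 × 14) = 2762 N/mm.
1097 ≤ 2762 → adequate.

f_max ≈ 1100 N/mm; adequate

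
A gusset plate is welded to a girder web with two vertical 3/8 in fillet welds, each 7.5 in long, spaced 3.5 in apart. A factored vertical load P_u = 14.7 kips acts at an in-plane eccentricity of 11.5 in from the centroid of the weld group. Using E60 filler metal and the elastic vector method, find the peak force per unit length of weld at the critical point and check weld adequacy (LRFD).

E60XX → F_EXX = 60 ksi.
Total weld length L_w = 15 in. Treat welds as unit-width lines.
Polar moment about centroid: J = 2[d³/12 + d(b/2)²] = 2[7.5³/12 + 7.5×1.75²] = 116.2 in³.
Direct shear f_v = P/L_w = 14.7 / 15 = 0.98 kip/in (vertical).
Torsion M = P·e = 14.7 × 11.5 = 169.05 kip·in.
Critical point at (x, y) = (1.75, 3.75) from centroid. f_tx = M·y/J = 5.453 kip/in; f_ty = M·x/J = 2.545 kip/in.
Resultant f_max = √[f_tx² + (f_v + f_ty)²] = √[5.453² + (0.98 + 2.545)²] = 6.493 kip/in.
Capacity per unit length: φr_n = 0.75 × 0.6 × 60 × (0.707 × 0.375) = 7.158 kip/in.
6.493 ≤ 7.158 → adequate.

f_max ≈ 6.49 kip/in; adequate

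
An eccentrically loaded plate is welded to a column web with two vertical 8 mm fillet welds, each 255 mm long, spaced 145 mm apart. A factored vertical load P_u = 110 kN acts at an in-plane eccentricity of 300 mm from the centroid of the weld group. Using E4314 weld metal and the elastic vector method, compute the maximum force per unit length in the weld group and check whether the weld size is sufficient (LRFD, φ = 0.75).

f_max ≈ 1010 N/mm; adequate

E43XX → F_EXX = 430 MPa.
Total weld length L_w = 510 mm. Treat welds as unit-width lines.
Polar moment about centroid: J = 2[d³/12 + d(b/2)²] = 2[255³/12 + 255×72.5²] = 5444000 mm³.
Direct shear f_v = P/L_w = 110×10³ / 510 = 215.7 N/mm (vertical).
Torsion M = P·e = 110×10³ × 300 = 33000000 N·mm.
Critical point at (x, y) = (72.5, 127.5) from centroid. f_tx = M·y/J = 772.8 N/mm; f_ty = M·x/J = 439.5 N/mm.
Resultant f_max = √[f_tx² + (f_v + f_ty)²] = √[772.8² + (215.7 + 439.5)²] = 1013 N/mm.
Capacity per unit length: φr_n = 0.75 × 0.6 × 430 × (0.707 × 8) = 1094 N/mm.
1013 ≤ 1094 → adequate.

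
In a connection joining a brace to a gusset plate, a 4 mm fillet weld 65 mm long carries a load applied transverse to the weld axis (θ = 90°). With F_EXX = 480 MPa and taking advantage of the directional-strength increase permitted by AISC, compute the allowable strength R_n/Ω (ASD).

t_e = 0.707 × 4 = 2.828 mm; A_we = 2.828 × 65 = 183.8 mm².
Directional factor: 1.0 + 0.5 sin^1.5(90°) = 1.5.
F_nw = 0.6 × 480 × 1.5 = 432 MPa.
R_n/Ω = (432 × 183.8) / 2.0 × 10⁻³ = 39.71 kN.

R_n/Ω ≈ 39.7 kN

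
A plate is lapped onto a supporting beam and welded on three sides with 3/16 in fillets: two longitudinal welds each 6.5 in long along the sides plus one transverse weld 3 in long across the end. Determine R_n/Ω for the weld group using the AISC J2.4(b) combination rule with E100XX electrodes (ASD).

E100XX → F_EXX = 100 ksi.
t_e = 0.707 × 0.1875 = 0.1326 in.
R_nwl = 0.6 × 100 × 0.1326 × 13 = 103.4 kip (longitudinal, 2 welds).
R_nwt = 0.6 × 100 × 0.1326 × 3 = 23.86 kip (transverse, base value).
(i) R_nwl + R_nwt = 127.3 kip; (ii) 0.85 R_nwl + 1.5 R_nwt = 123.7 kip.
R_n = max = 127.3 kip [governs: (i)]; R_n/Ω = 63.63 kip.

R_n/Ω ≈ 63.6 kip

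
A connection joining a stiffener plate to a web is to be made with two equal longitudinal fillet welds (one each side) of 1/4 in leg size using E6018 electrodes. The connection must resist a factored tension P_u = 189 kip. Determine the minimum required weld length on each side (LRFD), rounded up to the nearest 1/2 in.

L = 20 in on each side

E60XX → F_EXX = 60 ksi.
Throat t_e = 0.707 × 0.25 = 0.1767 in.
φr_n = 0.75 × 0.6 × 60 × 0.1767 = 4.772 kip/in.
L_req = P_u / φr_n = 189 / 4.772 = 39.6 in total.
Per side: 39.6 / 2 = 19.8 in.
Round up → use L = 20 in on each side.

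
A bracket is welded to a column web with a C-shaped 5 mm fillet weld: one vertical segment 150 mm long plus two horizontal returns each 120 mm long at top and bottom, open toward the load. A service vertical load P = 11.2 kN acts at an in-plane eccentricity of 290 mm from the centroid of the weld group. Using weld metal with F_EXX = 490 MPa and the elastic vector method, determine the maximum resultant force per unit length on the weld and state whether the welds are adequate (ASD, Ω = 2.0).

f_max ≈ 184 N/mm; adequate

Total weld length L_w = 390 mm. Treat welds as unit-width lines.
Centroid: x̄ = 2×120×60 / 390 = 36.92 mm from the vertical weld.
Polar moment about centroid: J = I_x + I_y = [150³/12 + 2×120×75²] + [150×36.92² + 2(120³/12 + 120×23.08²)] = 2252000 mm³.
Direct shear f_v = P/L_w = 11.2×10³ / 390 = 28.72 N/mm (vertical).
Torsion M = P·e = 11.2×10³ × 290 = 3248000 N·mm.
Critical point at (x, y) = (83.08, 75) from centroid. f_tx = M·y/J = 108.2 N/mm; f_ty = M·x/J = 119.8 N/mm.
Resultant f_max = √[f_tx² + (f_v + f_ty)²] = √[108.2² + (28.72 + 119.8)²] = 183.8 N/mm.
Capacity per unit length: r_n/Ω = (1/2.0) × 0.6 × 490 × (0.707 × 5) = 519.6 N/mm.
183.8 ≤ 519.6 → adequate.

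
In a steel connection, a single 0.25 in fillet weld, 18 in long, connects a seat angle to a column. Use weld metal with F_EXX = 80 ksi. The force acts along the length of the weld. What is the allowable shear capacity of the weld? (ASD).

Effective throat t_e = 0.707 × 0.25 = 0.1767 in.
Total length L = 18 in; A_we = 0.1767 × 18 = 3.181 in².
F_nw = 0.6 F_EXX = 0.6 × 80 = 48 ksi.
R_n = 48 × 3.181 = 152.7 kips; R_n/Ω = 152.7/2.0 = 76.36 kips.

R_n/Ω ≈ 76.4 kips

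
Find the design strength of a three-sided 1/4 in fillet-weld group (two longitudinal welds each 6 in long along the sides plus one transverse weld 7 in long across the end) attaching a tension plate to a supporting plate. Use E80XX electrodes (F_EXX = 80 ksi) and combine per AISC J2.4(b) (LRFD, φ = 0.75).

φR_n ≈ 132 kips

t_e = 0.707 × 0.25 = 0.1767 in.
R_nwl = 0.6 × 80 × 0.1767 × 12 = 101.8 kips (longitudinal, 2 welds).
R_nwt = 0.6 × 80 × 0.1767 × 7 = 59.39 kips (transverse, base value).
(i) R_nwl + R_nwt = 161.2 kips; (ii) 0.85 R_nwl + 1.5 R_nwt = 175.6 kips.
R_n = max = 175.6 kips [governs: (ii)]; φR_n = 131.7 kips.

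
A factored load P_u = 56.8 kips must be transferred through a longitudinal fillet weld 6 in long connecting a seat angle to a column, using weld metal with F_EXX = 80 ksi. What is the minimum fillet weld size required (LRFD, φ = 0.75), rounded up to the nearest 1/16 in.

Total weld length L = 6 in.
Required throat t_e = P_u / (φ × 0.6 F_EXX × L) = 56.8 / (0.75 × 0.6 × 80 × 6) = 0.263 in.
Required leg w = t_e / 0.707 = 0.3719 in → use 3/8 in.

w = 3/8 in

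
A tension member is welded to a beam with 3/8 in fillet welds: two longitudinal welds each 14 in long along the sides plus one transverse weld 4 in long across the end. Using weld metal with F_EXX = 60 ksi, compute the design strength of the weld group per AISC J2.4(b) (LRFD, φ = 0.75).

φR_n ≈ 229 kips

t_e = 0.707 × 0.375 = 0.2651 in.
R_nwl = 0.6 × 60 × 0.2651 × 28 = 267.2 kips (longitudinal, 2 welds).
R_nwt = 0.6 × 60 × 0.2651 × 4 = 38.18 kips (transverse, base value).
(i) R_nwl + R_nwt = 305.4 kips; (ii) 0.85 R_nwl + 1.5 R_nwt = 284.4 kips.
R_n = max = 305.4 kips [governs: (i)]; φR_n = 229.1 kips.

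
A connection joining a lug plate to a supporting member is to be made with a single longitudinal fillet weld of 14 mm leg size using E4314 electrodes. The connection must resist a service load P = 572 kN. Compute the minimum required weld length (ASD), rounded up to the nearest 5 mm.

E43XX → F_EXX = 430 MPa.
Throat t_e = 0.707 × 14 = 9.898 mm.
r_n/Ω = (0.6 × 430 × 9.898) / 2.0 = 1277 N/mm = 1.277 kN/mm.
L_req = P / (r_n/Ω) = 572 / 1.277 = 448 mm total.
Round up → use L = 450 mm.

L = 450 mm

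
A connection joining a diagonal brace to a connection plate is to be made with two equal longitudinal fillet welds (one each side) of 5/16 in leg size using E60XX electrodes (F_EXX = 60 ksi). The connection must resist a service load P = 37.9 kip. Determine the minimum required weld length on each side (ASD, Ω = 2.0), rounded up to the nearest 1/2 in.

Throat t_e = 0.707 × 0.3125 = 0.2209 in.
r_n/Ω = (0.6 × 60 × 0.2209) / 2.0 = 3.977 kip/in.
L_req = P / (r_n/Ω) = 37.9 / 3.977 = 9.53 in total.
Per side: 9.53 / 2 = 4.765 in.
Round up → use L = 5 in on each side.

L = 5 in on each side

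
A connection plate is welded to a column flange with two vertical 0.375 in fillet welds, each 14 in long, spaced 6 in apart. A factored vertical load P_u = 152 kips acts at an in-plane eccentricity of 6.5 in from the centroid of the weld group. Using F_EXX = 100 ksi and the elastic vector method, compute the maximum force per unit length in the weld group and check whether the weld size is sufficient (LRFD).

f_max ≈ 13.7 kip/in; NOT adequate

Total weld length L_w = 28 in. Treat welds as unit-width lines.
Polar moment about centroid: J = 2[d³/12 + d(b/2)²] = 2[14³/12 + 14×3²] = 709.3 in³.
Direct shear f_v = P/L_w = 152 / 28 = 5.429 kip/in (vertical).
Torsion M = P·e = 152 × 6.5 = 988 kip·in.
Critical point at (x, y) = (3, 7) from centroid. f_tx = M·y/J = 9.75 kip/in; f_ty = M·x/J = 4.179 kip/in.
Resultant f_max = √[f_tx² + (f_v + f_ty)²] = √[9.75² + (5.429 + 4.179)²] = 13.69 kip/in.
Capacity per unit length: φr_n = 0.75 × 0.6 × 100 × (0.707 × 0.375) = 11.93 kip/in.
13.69 > 11.93 → NOT adequate.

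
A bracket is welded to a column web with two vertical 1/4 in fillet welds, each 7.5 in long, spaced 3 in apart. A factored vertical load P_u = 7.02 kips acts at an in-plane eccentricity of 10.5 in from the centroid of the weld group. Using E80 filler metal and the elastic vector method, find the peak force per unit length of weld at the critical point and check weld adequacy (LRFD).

E80XX → F_EXX = 80 ksi.
Total weld length L_w = 15 in. Treat welds as unit-width lines.
Polar moment about centroid: J = 2[d³/12 + d(b/2)²] = 2[7.5³/12 + 7.5×1.5²] = 104.1 in³.
Direct shear f_v = P/L_w = 7.02 / 15 = 0.468 kip/in (vertical).
Torsion M = P·e = 7.02 × 10.5 = 73.71 kip·in.
Critical point at (x, y) = (1.5, 3.75) from centroid. f_tx = M·y/J = 2.656 kip/in; f_ty = M·x/J = 1.062 kip/in.
Resultant f_max = √[f_tx² + (f_v + f_ty)²] = √[2.656² + (0.468 + 1.062)²] = 3.066 kip/in.
Capacity per unit length: φr_n = 0.75 × 0.6 × 80 × (0.707 × 0.25) = 6.363 kip/in.
3.066 ≤ 6.363 → adequate.

f_max ≈ 3.07 kip/in; adequate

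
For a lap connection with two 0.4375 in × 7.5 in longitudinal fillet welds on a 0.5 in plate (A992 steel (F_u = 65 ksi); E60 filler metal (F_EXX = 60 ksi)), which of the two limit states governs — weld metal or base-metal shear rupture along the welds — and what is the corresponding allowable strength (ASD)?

R_n/Ω ≈ 83.5 kips (weld metal governs)

t_e = 0.707 × 0.4375 = 0.3093 in; L = 15 in.
Weld metal: R_n/Ω = (1/2.0) × 0.6 × 60 × 0.3093 × 15 = 83.51 kips.
Base metal (shear rupture): R_n/Ω = (1/2.0) × 0.6 × 65 × 0.5 × 15 = 146.2 kips.
Governing: weld metal.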